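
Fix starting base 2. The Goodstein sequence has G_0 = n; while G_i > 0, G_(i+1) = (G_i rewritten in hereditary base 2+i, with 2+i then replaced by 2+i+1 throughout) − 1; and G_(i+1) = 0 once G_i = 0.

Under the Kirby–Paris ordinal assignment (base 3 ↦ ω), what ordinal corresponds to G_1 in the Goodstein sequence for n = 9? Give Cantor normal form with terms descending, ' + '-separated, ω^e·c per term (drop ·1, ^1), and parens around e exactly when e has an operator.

9 —HB2→ 2^(2 + 1) + 1 —bump→ 3^(3 + 1) + 1 = 82 —(−1)→ 81
81 —HB3→ 3^(3 + 1) —bump→ 4^(4 + 1) = 1024 —(−1)→ 1023

ω^(ω + 1)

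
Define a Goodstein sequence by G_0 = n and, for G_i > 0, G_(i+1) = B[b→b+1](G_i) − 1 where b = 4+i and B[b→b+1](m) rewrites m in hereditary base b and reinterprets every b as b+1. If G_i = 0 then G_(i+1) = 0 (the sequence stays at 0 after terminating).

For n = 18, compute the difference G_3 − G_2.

base 4: 18 = 4^2 + 2; at 5: 5^2 + 2 = 27; next = 26
base 5: 26 = 5^2 + 1; at 6: 6^2 + 1 = 37; next = 36
base 6: 36 = 6^2; at 7: 7^2 = 49; next = 48

12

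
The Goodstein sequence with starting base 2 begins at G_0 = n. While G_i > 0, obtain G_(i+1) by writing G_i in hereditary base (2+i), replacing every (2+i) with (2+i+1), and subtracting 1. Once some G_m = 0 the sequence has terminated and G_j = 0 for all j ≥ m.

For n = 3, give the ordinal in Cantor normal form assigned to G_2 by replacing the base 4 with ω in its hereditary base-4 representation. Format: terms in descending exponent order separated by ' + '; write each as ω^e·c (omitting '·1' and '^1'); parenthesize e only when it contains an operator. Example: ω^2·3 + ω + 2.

3 —HB2→ 2 + 1 —bump→ 3 + 1 = 4 —(−1)→ 3
3 —HB3→ 3 —bump→ 4 = 4 —(−1)→ 3
3 —HB4→ 3 —bump→ 3 = 3 —(−1)→ 2

3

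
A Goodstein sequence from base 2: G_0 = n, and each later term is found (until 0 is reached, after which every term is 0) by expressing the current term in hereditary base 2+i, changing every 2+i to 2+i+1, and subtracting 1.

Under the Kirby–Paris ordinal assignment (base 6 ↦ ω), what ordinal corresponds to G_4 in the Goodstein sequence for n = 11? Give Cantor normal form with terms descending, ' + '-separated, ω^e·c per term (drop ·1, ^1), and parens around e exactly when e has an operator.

G_0=11  [base 2] 2^(2 + 1) + 2 + 1  →[2↦3]→  3^(3 + 1) + 3 + 1 = 85  −1 ⇒ G_1=84
G_1=84  [base 3] 3^(3 + 1) + 3  →[3↦4]→  4^(4 + 1) + 4 = 1028  −1 ⇒ G_2=1027
G_2=1027  [base 4] 4^(4 + 1) + 3  →[4↦5]→  5^(5 + 1) + 3 = 15628  −1 ⇒ G_3=15627
G_3=15627  [base 5] 5^(5 + 1) + 2  →[5↦6]→  6^(6 + 1) + 2 = 279938  −1 ⇒ G_4=279937
G_4=279937  [base 6] 6^(6 + 1) + 1  →[6↦7]→  7^(7 + 1) + 1 = 5764802  −1 ⇒ G_5=5764801

ω^(ω + 1) + 1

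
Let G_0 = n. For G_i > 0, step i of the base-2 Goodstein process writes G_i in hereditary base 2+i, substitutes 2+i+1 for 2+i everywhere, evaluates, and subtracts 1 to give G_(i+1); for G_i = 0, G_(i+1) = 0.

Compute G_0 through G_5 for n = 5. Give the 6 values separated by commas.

G_0 = 5. HB_2(5) = 2^2 + 1. Bump = 28. G_1 = 27.
G_1 = 27. HB_3(27) = 3^3. Bump = 256. G_2 = 255.
G_2 = 255. HB_4(255) = 3·4^3 + 3·4^2 + 3·4 + 3. Bump = 468. G_3 = 467.
G_3 = 467. HB_5(467) = 3·5^3 + 3·5^2 + 3·5 + 2. Bump = 776. G_4 = 775.
G_4 = 775. HB_6(775) = 3·6^3 + 3·6^2 + 3·6 + 1. Bump = 1198. G_5 = 1197.

5, 27, 255, 467, 775, 1197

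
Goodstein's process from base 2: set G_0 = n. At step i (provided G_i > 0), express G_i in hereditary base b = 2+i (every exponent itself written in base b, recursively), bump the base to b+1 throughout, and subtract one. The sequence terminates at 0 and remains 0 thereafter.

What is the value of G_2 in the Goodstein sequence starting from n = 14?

1281

G_0=14  [base 2] 2^(2 + 1) + 2^2 + 2  →[2↦3]→  3^(3 + 1) + 3^3 + 3 = 111  −1 ⇒ G_1=110
G_1=110  [base 3] 3^(3 + 1) + 3^3 + 2  →[3↦4]→  4^(4 + 1) + 4^4 + 2 = 1282  −1 ⇒ G_2=1281
G_2=1281  [base 4] 4^(4 + 1) + 4^4 + 1  →[4↦5]→  5^(5 + 1) + 5^5 + 1 = 18751  −1 ⇒ G_3=18750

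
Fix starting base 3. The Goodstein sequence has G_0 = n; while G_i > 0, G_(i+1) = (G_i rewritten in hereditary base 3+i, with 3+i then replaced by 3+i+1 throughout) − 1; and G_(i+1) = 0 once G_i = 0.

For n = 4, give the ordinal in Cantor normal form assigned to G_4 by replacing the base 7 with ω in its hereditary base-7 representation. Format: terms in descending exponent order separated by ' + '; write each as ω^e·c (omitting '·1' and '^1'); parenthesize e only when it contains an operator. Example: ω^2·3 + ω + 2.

2

base 3: 4 = 3 + 1; at 4: 4 + 1 = 5; next = 4
base 4: 4 = 4; at 5: 5 = 5; next = 4
base 5: 4 = 4; at 6: 4 = 4; next = 3
base 6: 3 = 3; at 7: 3 = 3; next = 2
base 7: 2 = 2; at 8: 2 = 2; next = 1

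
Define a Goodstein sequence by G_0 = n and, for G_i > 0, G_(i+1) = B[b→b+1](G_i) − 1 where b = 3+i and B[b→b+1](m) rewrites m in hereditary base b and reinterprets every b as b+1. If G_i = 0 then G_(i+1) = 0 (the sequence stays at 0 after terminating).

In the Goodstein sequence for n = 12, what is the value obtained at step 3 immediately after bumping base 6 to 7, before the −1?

50

base 3: 12 = 3^2 + 3; at 4: 4^2 + 4 = 20; next = 19
base 4: 19 = 4^2 + 3; at 5: 5^2 + 3 = 28; next = 27
base 5: 27 = 5^2 + 2; at 6: 6^2 + 2 = 38; next = 37
base 6: 37 = 6^2 + 1; at 7: 7^2 + 1 = 50; next = 49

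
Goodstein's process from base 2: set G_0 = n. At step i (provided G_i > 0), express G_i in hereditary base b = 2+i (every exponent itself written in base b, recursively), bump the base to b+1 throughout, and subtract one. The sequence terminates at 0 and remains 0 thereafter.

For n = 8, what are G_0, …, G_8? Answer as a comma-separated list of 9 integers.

[0] 8 ≡ 2^(2 + 1) (base 2). Lift 3: 81. −1: 80.
[1] 80 ≡ 2·3^3 + 2·3^2 + 2·3 + 2 (base 3). Lift 4: 554. −1: 553.
[2] 553 ≡ 2·4^4 + 2·4^2 + 2·4 + 1 (base 4). Lift 5: 6311. −1: 6310.
[3] 6310 ≡ 2·5^5 + 2·5^2 + 2·5 (base 5). Lift 6: 93396. −1: 93395.
[4] 93395 ≡ 2·6^6 + 2·6^2 + 6 + 5 (base 6). Lift 7: 1647196. −1: 1647195.
[5] 1647195 ≡ 2·7^7 + 2·7^2 + 7 + 4 (base 7). Lift 8: 33554572. −1: 33554571.
[6] 33554571 ≡ 2·8^8 + 2·8^2 + 8 + 3 (base 8). Lift 9: 774841152. −1: 774841151.
[7] 774841151 ≡ 2·9^9 + 2·9^2 + 9 + 2 (base 9). Lift 10: 20000000212. −1: 20000000211.

8, 80, 553, 6310, 93395, 1647195, 33554571, 774841151, 20000000211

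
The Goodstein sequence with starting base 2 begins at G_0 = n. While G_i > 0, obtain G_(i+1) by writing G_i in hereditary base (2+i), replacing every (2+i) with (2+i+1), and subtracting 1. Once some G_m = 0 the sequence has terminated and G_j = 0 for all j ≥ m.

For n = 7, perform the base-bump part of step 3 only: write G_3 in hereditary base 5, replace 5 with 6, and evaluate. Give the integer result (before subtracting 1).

46658

7 —HB2→ 2^2 + 2 + 1 —bump→ 3^3 + 3 + 1 = 31 —(−1)→ 30
30 —HB3→ 3^3 + 3 —bump→ 4^4 + 4 = 260 —(−1)→ 259
259 —HB4→ 4^4 + 3 —bump→ 5^5 + 3 = 3128 —(−1)→ 3127
3127 —HB5→ 5^5 + 2 —bump→ 6^6 + 2 = 46658 —(−1)→ 46657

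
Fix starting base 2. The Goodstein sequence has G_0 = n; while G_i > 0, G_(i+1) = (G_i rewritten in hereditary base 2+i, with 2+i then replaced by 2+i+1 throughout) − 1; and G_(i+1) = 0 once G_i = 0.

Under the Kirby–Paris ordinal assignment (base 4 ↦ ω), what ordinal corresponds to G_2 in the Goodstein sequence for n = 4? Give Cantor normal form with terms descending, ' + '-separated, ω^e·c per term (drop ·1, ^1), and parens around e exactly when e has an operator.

ω^2·2 + ω·2 + 1

4 —HB2→ 2^2 —bump→ 3^3 = 27 —(−1)→ 26
26 —HB3→ 2·3^2 + 2·3 + 2 —bump→ 2·4^2 + 2·4 + 2 = 42 —(−1)→ 41
41 —HB4→ 2·4^2 + 2·4 + 1 —bump→ 2·5^2 + 2·5 + 1 = 61 —(−1)→ 60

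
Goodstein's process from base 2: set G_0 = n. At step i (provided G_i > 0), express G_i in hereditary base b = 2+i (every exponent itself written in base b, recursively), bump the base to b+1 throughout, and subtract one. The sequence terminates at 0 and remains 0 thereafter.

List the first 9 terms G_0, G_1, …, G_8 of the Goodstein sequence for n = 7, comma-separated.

G_0 = 7. HB_2(7) = 2^2 + 2 + 1. Bump = 31. G_1 = 30.
G_1 = 30. HB_3(30) = 3^3 + 3. Bump = 260. G_2 = 259.
G_2 = 259. HB_4(259) = 4^4 + 3. Bump = 3128. G_3 = 3127.
G_3 = 3127. HB_5(3127) = 5^5 + 2. Bump = 46658. G_4 = 46657.
G_4 = 46657. HB_6(46657) = 6^6 + 1. Bump = 823544. G_5 = 823543.
G_5 = 823543. HB_7(823543) = 7^7. Bump = 16777216. G_6 = 16777215.
G_6 = 16777215. HB_8(16777215) = 7·8^7 + 7·8^6 + 7·8^5 + 7·8^4 + 7·8^3 + 7·8^2 + 7·8 + 7. Bump = 37665880. G_7 = 37665879.
G_7 = 37665879. HB_9(37665879) = 7·9^7 + 7·9^6 + 7·9^5 + 7·9^4 + 7·9^3 + 7·9^2 + 7·9 + 6. Bump = 77777776. G_8 = 77777775.

7, 30, 259, 3127, 46657, 823543, 16777215, 37665879, 77777775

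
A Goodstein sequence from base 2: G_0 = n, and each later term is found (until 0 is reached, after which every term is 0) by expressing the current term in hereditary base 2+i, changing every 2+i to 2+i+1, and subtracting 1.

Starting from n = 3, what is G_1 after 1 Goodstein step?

[0] 3 ≡ 2 + 1 (base 2). Lift 3: 4. −1: 3.
[1] 3 ≡ 3 (base 3). Lift 4: 4. −1: 3.

3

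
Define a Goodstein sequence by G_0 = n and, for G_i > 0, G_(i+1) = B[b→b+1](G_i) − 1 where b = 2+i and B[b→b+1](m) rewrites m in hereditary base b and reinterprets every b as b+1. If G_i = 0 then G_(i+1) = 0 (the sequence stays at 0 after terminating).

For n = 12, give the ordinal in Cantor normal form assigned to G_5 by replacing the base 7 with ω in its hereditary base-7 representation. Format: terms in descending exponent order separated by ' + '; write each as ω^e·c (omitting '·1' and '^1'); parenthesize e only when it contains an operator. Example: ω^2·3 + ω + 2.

ω^(ω + 1) + ω^2·2 + ω + 4

G_0=12  [base 2] 2^(2 + 1) + 2^2  →[2↦3]→  3^(3 + 1) + 3^3 = 108  −1 ⇒ G_1=107
G_1=107  [base 3] 3^(3 + 1) + 2·3^2 + 2·3 + 2  →[3↦4]→  4^(4 + 1) + 2·4^2 + 2·4 + 2 = 1066  −1 ⇒ G_2=1065
G_2=1065  [base 4] 4^(4 + 1) + 2·4^2 + 2·4 + 1  →[4↦5]→  5^(5 + 1) + 2·5^2 + 2·5 + 1 = 15686  −1 ⇒ G_3=15685
G_3=15685  [base 5] 5^(5 + 1) + 2·5^2 + 2·5  →[5↦6]→  6^(6 + 1) + 2·6^2 + 2·6 = 280020  −1 ⇒ G_4=280019
G_4=280019  [base 6] 6^(6 + 1) + 2·6^2 + 6 + 5  →[6↦7]→  7^(7 + 1) + 2·7^2 + 7 + 5 = 5764911  −1 ⇒ G_5=5764910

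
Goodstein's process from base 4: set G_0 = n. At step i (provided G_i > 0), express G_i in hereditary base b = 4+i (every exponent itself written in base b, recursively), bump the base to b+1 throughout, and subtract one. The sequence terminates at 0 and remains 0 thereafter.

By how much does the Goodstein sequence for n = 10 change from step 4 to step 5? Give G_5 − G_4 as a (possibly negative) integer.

0

step 0: 10 = 2·4 + 2; sub 5 for 4: 2·5 + 2; = 12; G_1 = 12−1 = 11
step 1: 11 = 2·5 + 1; sub 6 for 5: 2·6 + 1; = 13; G_2 = 13−1 = 12
step 2: 12 = 2·6; sub 7 for 6: 2·7; = 14; G_3 = 14−1 = 13
step 3: 13 = 7 + 6; sub 8 for 7: 8 + 6; = 14; G_4 = 14−1 = 13
step 4: 13 = 8 + 5; sub 9 for 8: 9 + 5; = 14; G_5 = 14−1 = 13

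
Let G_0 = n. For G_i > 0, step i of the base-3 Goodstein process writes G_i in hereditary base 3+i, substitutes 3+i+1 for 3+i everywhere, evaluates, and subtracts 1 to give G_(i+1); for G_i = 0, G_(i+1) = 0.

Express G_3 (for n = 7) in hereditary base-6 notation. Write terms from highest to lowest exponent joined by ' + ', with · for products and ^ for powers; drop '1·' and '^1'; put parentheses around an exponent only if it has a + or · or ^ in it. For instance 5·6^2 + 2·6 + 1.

6 + 3

7 —HB3→ 2·3 + 1 —bump→ 2·4 + 1 = 9 —(−1)→ 8
8 —HB4→ 2·4 —bump→ 2·5 = 10 —(−1)→ 9
9 —HB5→ 5 + 4 —bump→ 6 + 4 = 10 —(−1)→ 9
9 —HB6→ 6 + 3 —bump→ 7 + 3 = 10 —(−1)→ 9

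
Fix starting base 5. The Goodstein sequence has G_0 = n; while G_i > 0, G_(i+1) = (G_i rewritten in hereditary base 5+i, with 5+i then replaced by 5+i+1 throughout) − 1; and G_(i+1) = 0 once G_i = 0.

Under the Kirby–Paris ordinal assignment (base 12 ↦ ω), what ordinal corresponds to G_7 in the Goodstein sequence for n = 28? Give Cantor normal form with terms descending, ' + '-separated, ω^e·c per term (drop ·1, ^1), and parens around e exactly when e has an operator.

ω·8 + 5

[0] 28 ≡ 5^2 + 3 (base 5). Lift 6: 39. −1: 38.
[1] 38 ≡ 6^2 + 2 (base 6). Lift 7: 51. −1: 50.
[2] 50 ≡ 7^2 + 1 (base 7). Lift 8: 65. −1: 64.
[3] 64 ≡ 8^2 (base 8). Lift 9: 81. −1: 80.
[4] 80 ≡ 8·9 + 8 (base 9). Lift 10: 88. −1: 87.
[5] 87 ≡ 8·10 + 7 (base 10). Lift 11: 95. −1: 94.
[6] 94 ≡ 8·11 + 6 (base 11). Lift 12: 102. −1: 101.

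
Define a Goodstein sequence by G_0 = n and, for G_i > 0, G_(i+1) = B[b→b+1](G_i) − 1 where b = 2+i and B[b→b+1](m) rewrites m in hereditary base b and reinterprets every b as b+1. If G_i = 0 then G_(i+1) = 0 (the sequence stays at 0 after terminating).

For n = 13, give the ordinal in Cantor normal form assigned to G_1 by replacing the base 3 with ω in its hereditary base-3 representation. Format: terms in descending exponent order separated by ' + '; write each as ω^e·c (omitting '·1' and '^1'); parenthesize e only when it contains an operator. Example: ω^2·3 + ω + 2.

G_0=13  [base 2] 2^(2 + 1) + 2^2 + 1  →[2↦3]→  3^(3 + 1) + 3^3 + 1 = 109  −1 ⇒ G_1=108
G_1=108  [base 3] 3^(3 + 1) + 3^3  →[3↦4]→  4^(4 + 1) + 4^4 = 1280  −1 ⇒ G_2=1279

ω^(ω + 1) + ω^ω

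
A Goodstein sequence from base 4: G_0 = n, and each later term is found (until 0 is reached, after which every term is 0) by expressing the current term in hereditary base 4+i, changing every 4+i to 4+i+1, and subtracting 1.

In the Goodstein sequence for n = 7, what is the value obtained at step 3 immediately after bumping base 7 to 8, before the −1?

step 0: 7 = 4 + 3; sub 5 for 4: 5 + 3; = 8; G_1 = 8−1 = 7
step 1: 7 = 5 + 2; sub 6 for 5: 6 + 2; = 8; G_2 = 8−1 = 7
step 2: 7 = 6 + 1; sub 7 for 6: 7 + 1; = 8; G_3 = 8−1 = 7
step 3: 7 = 7; sub 8 for 7: 8; = 8; G_4 = 8−1 = 7

8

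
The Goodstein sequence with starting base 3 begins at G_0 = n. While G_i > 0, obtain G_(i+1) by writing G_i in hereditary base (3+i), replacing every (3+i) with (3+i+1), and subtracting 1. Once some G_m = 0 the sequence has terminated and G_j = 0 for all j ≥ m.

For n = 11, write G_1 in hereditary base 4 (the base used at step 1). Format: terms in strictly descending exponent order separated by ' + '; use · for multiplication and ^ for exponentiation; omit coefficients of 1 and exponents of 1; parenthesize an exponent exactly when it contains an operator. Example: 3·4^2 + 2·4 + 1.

G_0 = 11. HB_3(11) = 3^2 + 2. Bump = 18. G_1 = 17.
G_1 = 17. HB_4(17) = 4^2 + 1. Bump = 26. G_2 = 25.

4^2 + 1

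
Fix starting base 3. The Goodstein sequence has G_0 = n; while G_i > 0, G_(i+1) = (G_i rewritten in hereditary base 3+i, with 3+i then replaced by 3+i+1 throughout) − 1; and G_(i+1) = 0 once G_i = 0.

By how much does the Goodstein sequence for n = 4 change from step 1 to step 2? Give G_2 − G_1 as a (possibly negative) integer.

step 0: 4 = 3 + 1; sub 4 for 3: 4 + 1; = 5; G_1 = 5−1 = 4
step 1: 4 = 4; sub 5 for 4: 5; = 5; G_2 = 5−1 = 4

0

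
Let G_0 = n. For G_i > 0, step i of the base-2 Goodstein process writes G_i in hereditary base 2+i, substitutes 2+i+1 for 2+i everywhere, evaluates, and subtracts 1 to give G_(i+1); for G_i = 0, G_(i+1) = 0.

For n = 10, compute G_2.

(0) 10|_2 = 2^(2 + 1) + 2 ↦ 3^(3 + 1) + 3|_3 = 84 ⇒ 83
(1) 83|_3 = 3^(3 + 1) + 2 ↦ 4^(4 + 1) + 2|_4 = 1026 ⇒ 1025
(2) 1025|_4 = 4^(4 + 1) + 1 ↦ 5^(5 + 1) + 1|_5 = 15626 ⇒ 15625

1025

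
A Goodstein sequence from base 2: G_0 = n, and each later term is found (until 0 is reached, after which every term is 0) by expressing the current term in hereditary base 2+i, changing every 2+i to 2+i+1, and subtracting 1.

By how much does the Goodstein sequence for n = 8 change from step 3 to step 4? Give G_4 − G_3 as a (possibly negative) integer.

87085

base 2: 8 = 2^(2 + 1); at 3: 3^(3 + 1) = 81; next = 80
base 3: 80 = 2·3^3 + 2·3^2 + 2·3 + 2; at 4: 2·4^4 + 2·4^2 + 2·4 + 2 = 554; next = 553
base 4: 553 = 2·4^4 + 2·4^2 + 2·4 + 1; at 5: 2·5^5 + 2·5^2 + 2·5 + 1 = 6311; next = 6310
base 5: 6310 = 2·5^5 + 2·5^2 + 2·5; at 6: 2·6^6 + 2·6^2 + 2·6 = 93396; next = 93395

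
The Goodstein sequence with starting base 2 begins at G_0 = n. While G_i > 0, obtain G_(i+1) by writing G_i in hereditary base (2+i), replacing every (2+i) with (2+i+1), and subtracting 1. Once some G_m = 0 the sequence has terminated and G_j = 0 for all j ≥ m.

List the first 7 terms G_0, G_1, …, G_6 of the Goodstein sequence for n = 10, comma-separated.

10, 83, 1025, 15625, 279935, 4215754, 84073323

G_0=10  [base 2] 2^(2 + 1) + 2  →[2↦3]→  3^(3 + 1) + 3 = 84  −1 ⇒ G_1=83
G_1=83  [base 3] 3^(3 + 1) + 2  →[3↦4]→  4^(4 + 1) + 2 = 1026  −1 ⇒ G_2=1025
G_2=1025  [base 4] 4^(4 + 1) + 1  →[4↦5]→  5^(5 + 1) + 1 = 15626  −1 ⇒ G_3=15625
G_3=15625  [base 5] 5^(5 + 1)  →[5↦6]→  6^(6 + 1) = 279936  −1 ⇒ G_4=279935
G_4=279935  [base 6] 5·6^6 + 5·6^5 + 5·6^4 + 5·6^3 + 5·6^2 + 5·6 + 5  →[6↦7]→  5·7^7 + 5·7^5 + 5·7^4 + 5·7^3 + 5·7^2 + 5·7 + 5 = 4215755  −1 ⇒ G_5=4215754
G_5=4215754  [base 7] 5·7^7 + 5·7^5 + 5·7^4 + 5·7^3 + 5·7^2 + 5·7 + 4  →[7↦8]→  5·8^8 + 5·8^5 + 5·8^4 + 5·8^3 + 5·8^2 + 5·8 + 4 = 84073324  −1 ⇒ G_6=84073323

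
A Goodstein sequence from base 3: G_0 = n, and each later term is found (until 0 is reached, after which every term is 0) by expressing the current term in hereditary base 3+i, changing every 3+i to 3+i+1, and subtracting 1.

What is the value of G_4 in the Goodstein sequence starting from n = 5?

4

(0) 5|_3 = 3 + 2 ↦ 4 + 2|_4 = 6 ⇒ 5
(1) 5|_4 = 4 + 1 ↦ 5 + 1|_5 = 6 ⇒ 5
(2) 5|_5 = 5 ↦ 6|_6 = 6 ⇒ 5
(3) 5|_6 = 5 ↦ 5|_7 = 5 ⇒ 4
(4) 4|_7 = 4 ↦ 4|_8 = 4 ⇒ 3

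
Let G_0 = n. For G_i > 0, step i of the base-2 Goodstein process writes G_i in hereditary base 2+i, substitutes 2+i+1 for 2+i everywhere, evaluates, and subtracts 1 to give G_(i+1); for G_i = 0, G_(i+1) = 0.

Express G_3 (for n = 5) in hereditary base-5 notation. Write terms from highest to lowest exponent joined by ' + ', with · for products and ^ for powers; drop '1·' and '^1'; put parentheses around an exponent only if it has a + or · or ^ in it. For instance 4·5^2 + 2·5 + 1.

G_0=5  [base 2] 2^2 + 1  →[2↦3]→  3^3 + 1 = 28  −1 ⇒ G_1=27
G_1=27  [base 3] 3^3  →[3↦4]→  4^4 = 256  −1 ⇒ G_2=255
G_2=255  [base 4] 3·4^3 + 3·4^2 + 3·4 + 3  →[4↦5]→  3·5^3 + 3·5^2 + 3·5 + 3 = 468  −1 ⇒ G_3=467
G_3=467  [base 5] 3·5^3 + 3·5^2 + 3·5 + 2  →[5↦6]→  3·6^3 + 3·6^2 + 3·6 + 2 = 776  −1 ⇒ G_4=775

3·5^3 + 3·5^2 + 3·5 + 2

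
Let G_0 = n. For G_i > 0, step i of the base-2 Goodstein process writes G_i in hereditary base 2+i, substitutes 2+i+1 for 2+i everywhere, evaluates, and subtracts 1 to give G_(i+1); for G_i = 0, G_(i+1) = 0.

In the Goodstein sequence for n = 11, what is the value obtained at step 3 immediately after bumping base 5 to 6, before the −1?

step 0: 11 = 2^(2 + 1) + 2 + 1; sub 3 for 2: 3^(3 + 1) + 3 + 1; = 85; G_1 = 85−1 = 84
step 1: 84 = 3^(3 + 1) + 3; sub 4 for 3: 4^(4 + 1) + 4; = 1028; G_2 = 1028−1 = 1027
step 2: 1027 = 4^(4 + 1) + 3; sub 5 for 4: 5^(5 + 1) + 3; = 15628; G_3 = 15628−1 = 15627
step 3: 15627 = 5^(5 + 1) + 2; sub 6 for 5: 6^(6 + 1) + 2; = 279938; G_4 = 279938−1 = 279937

279938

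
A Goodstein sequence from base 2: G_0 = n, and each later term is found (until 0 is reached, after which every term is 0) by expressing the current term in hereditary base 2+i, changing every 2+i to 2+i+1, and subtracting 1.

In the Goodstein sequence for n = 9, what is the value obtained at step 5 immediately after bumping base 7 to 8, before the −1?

50333400

base 2: 9 = 2^(2 + 1) + 1; at 3: 3^(3 + 1) + 1 = 82; next = 81
base 3: 81 = 3^(3 + 1); at 4: 4^(4 + 1) = 1024; next = 1023
base 4: 1023 = 3·4^4 + 3·4^3 + 3·4^2 + 3·4 + 3; at 5: 3·5^5 + 3·5^3 + 3·5^2 + 3·5 + 3 = 9843; next = 9842
base 5: 9842 = 3·5^5 + 3·5^3 + 3·5^2 + 3·5 + 2; at 6: 3·6^6 + 3·6^3 + 3·6^2 + 3·6 + 2 = 140744; next = 140743
base 6: 140743 = 3·6^6 + 3·6^3 + 3·6^2 + 3·6 + 1; at 7: 3·7^7 + 3·7^3 + 3·7^2 + 3·7 + 1 = 2471827; next = 2471826
base 7: 2471826 = 3·7^7 + 3·7^3 + 3·7^2 + 3·7; at 8: 3·8^8 + 3·8^3 + 3·8^2 + 3·8 = 50333400; next = 50333399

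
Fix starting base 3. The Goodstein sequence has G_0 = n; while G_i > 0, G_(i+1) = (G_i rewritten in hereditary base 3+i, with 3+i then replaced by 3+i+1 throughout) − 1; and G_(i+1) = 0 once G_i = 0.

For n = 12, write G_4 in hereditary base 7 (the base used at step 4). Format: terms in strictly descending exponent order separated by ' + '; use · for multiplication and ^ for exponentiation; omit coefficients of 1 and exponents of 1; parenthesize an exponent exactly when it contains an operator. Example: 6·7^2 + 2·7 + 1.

7^2

G_0=12  [base 3] 3^2 + 3  →[3↦4]→  4^2 + 4 = 20  −1 ⇒ G_1=19
G_1=19  [base 4] 4^2 + 3  →[4↦5]→  5^2 + 3 = 28  −1 ⇒ G_2=27
G_2=27  [base 5] 5^2 + 2  →[5↦6]→  6^2 + 2 = 38  −1 ⇒ G_3=37
G_3=37  [base 6] 6^2 + 1  →[6↦7]→  7^2 + 1 = 50  −1 ⇒ G_4=49
G_4=49  [base 7] 7^2  →[7↦8]→  8^2 = 64  −1 ⇒ G_5=63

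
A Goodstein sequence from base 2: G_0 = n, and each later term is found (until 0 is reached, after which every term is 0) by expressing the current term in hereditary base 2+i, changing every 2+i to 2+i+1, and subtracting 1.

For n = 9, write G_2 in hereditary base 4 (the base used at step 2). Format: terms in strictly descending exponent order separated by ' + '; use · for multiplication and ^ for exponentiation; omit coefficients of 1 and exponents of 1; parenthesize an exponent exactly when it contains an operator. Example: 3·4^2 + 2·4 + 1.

[0] 9 ≡ 2^(2 + 1) + 1 (base 2). Lift 3: 82. −1: 81.
[1] 81 ≡ 3^(3 + 1) (base 3). Lift 4: 1024. −1: 1023.
[2] 1023 ≡ 3·4^4 + 3·4^3 + 3·4^2 + 3·4 + 3 (base 4). Lift 5: 9843. −1: 9842.

3·4^4 + 3·4^3 + 3·4^2 + 3·4 + 3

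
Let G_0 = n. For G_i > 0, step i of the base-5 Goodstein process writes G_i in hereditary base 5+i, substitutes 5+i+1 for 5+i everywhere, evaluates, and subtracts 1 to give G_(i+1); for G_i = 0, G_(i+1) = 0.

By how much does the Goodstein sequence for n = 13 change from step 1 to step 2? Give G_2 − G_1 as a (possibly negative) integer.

1

[0] 13 ≡ 2·5 + 3 (base 5). Lift 6: 15. −1: 14.
[1] 14 ≡ 2·6 + 2 (base 6). Lift 7: 16. −1: 15.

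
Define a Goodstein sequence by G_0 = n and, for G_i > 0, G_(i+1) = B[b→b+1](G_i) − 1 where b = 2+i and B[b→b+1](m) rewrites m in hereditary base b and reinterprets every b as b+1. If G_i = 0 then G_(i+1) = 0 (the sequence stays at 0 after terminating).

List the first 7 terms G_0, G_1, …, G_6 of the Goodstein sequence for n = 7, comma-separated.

7, 30, 259, 3127, 46657, 823543, 16777215

i=0: 7 = 2^2 + 2 + 1 (b=2); 2→3: 3^3 + 3 + 1 = 31; 31−1 = 30
i=1: 30 = 3^3 + 3 (b=3); 3→4: 4^4 + 4 = 260; 260−1 = 259
i=2: 259 = 4^4 + 3 (b=4); 4→5: 5^5 + 3 = 3128; 3128−1 = 3127
i=3: 3127 = 5^5 + 2 (b=5); 5→6: 6^6 + 2 = 46658; 46658−1 = 46657
i=4: 46657 = 6^6 + 1 (b=6); 6→7: 7^7 + 1 = 823544; 823544−1 = 823543
i=5: 823543 = 7^7 (b=7); 7→8: 8^8 = 16777216; 16777216−1 = 16777215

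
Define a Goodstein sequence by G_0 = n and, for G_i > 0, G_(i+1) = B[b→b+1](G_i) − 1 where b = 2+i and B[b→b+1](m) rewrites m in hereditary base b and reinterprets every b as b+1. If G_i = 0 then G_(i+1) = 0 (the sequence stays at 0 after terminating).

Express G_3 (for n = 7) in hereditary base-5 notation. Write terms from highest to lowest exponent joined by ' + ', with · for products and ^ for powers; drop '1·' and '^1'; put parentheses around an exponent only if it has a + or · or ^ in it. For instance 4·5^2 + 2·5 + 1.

5^5 + 2

G_0 = 7. HB_2(7) = 2^2 + 2 + 1. Bump = 31. G_1 = 30.
G_1 = 30. HB_3(30) = 3^3 + 3. Bump = 260. G_2 = 259.
G_2 = 259. HB_4(259) = 4^4 + 3. Bump = 3128. G_3 = 3127.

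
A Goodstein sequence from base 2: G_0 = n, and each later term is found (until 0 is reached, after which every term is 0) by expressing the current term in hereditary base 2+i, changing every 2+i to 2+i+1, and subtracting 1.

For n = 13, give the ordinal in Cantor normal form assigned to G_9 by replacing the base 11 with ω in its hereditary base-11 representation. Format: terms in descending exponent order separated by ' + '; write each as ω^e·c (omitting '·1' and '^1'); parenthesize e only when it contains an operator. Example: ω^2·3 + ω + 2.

G_0=13  [base 2] 2^(2 + 1) + 2^2 + 1  →[2↦3]→  3^(3 + 1) + 3^3 + 1 = 109  −1 ⇒ G_1=108
G_1=108  [base 3] 3^(3 + 1) + 3^3  →[3↦4]→  4^(4 + 1) + 4^4 = 1280  −1 ⇒ G_2=1279
G_2=1279  [base 4] 4^(4 + 1) + 3·4^3 + 3·4^2 + 3·4 + 3  →[4↦5]→  5^(5 + 1) + 3·5^3 + 3·5^2 + 3·5 + 3 = 16093  −1 ⇒ G_3=16092
G_3=16092  [base 5] 5^(5 + 1) + 3·5^3 + 3·5^2 + 3·5 + 2  →[5↦6]→  6^(6 + 1) + 3·6^3 + 3·6^2 + 3·6 + 2 = 280712  −1 ⇒ G_4=280711
G_4=280711  [base 6] 6^(6 + 1) + 3·6^3 + 3·6^2 + 3·6 + 1  →[6↦7]→  7^(7 + 1) + 3·7^3 + 3·7^2 + 3·7 + 1 = 5765999  −1 ⇒ G_5=5765998
G_5=5765998  [base 7] 7^(7 + 1) + 3·7^3 + 3·7^2 + 3·7  →[7↦8]→  8^(8 + 1) + 3·8^3 + 3·8^2 + 3·8 = 134219480  −1 ⇒ G_6=134219479
G_6=134219479  [base 8] 8^(8 + 1) + 3·8^3 + 3·8^2 + 2·8 + 7  →[8↦9]→  9^(9 + 1) + 3·9^3 + 3·9^2 + 2·9 + 7 = 3486786856  −1 ⇒ G_7=3486786855
G_7=3486786855  [base 9] 9^(9 + 1) + 3·9^3 + 3·9^2 + 2·9 + 6  →[9↦10]→  10^(10 + 1) + 3·10^3 + 3·10^2 + 2·10 + 6 = 100000003326  −1 ⇒ G_8=100000003325
G_8=100000003325  [base 10] 10^(10 + 1) + 3·10^3 + 3·10^2 + 2·10 + 5  →[10↦11]→  11^(11 + 1) + 3·11^3 + 3·11^2 + 2·11 + 5 = 3138428381104  −1 ⇒ G_9=3138428381103

ω^(ω + 1) + ω^3·3 + ω^2·3 + ω·2 + 4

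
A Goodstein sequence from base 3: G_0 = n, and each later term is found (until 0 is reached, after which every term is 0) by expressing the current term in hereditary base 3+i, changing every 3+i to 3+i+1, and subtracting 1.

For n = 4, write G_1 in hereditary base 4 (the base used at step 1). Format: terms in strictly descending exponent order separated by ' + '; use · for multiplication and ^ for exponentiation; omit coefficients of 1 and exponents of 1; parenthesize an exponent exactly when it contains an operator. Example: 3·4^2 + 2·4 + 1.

4

base 3: 4 = 3 + 1; at 4: 4 + 1 = 5; next = 4
base 4: 4 = 4; at 5: 5 = 5; next = 4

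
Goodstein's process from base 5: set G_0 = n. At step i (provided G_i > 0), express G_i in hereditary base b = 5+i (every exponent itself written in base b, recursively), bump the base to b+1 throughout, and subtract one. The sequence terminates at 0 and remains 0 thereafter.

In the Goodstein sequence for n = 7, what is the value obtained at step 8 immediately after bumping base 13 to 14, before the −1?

G_0=7  [base 5] 5 + 2  →[5↦6]→  6 + 2 = 8  −1 ⇒ G_1=7
G_1=7  [base 6] 6 + 1  →[6↦7]→  7 + 1 = 8  −1 ⇒ G_2=7
G_2=7  [base 7] 7  →[7↦8]→  8 = 8  −1 ⇒ G_3=7
G_3=7  [base 8] 7  →[8↦9]→  7 = 7  −1 ⇒ G_4=6
G_4=6  [base 9] 6  →[9↦10]→  6 = 6  −1 ⇒ G_5=5
G_5=5  [base 10] 5  →[10↦11]→  5 = 5  −1 ⇒ G_6=4
G_6=4  [base 11] 4  →[11↦12]→  4 = 4  −1 ⇒ G_7=3
G_7=3  [base 12] 3  →[12↦13]→  3 = 3  −1 ⇒ G_8=2

2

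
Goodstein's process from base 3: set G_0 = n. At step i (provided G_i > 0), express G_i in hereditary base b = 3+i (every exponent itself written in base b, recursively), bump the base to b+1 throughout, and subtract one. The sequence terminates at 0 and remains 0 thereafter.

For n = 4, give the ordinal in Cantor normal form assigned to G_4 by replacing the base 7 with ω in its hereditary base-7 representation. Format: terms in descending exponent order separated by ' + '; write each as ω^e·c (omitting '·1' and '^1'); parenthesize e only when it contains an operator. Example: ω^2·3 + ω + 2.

4 —HB3→ 3 + 1 —bump→ 4 + 1 = 5 —(−1)→ 4
4 —HB4→ 4 —bump→ 5 = 5 —(−1)→ 4
4 —HB5→ 4 —bump→ 4 = 4 —(−1)→ 3
3 —HB6→ 3 —bump→ 3 = 3 —(−1)→ 2
2 —HB7→ 2 —bump→ 2 = 2 —(−1)→ 1

2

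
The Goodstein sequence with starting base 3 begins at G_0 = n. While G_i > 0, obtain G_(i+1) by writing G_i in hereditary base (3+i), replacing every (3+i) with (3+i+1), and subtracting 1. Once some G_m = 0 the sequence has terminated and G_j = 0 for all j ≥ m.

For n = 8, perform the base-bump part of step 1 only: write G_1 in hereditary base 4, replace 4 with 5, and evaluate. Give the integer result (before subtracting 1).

11

base 3: 8 = 2·3 + 2; at 4: 2·4 + 2 = 10; next = 9
base 4: 9 = 2·4 + 1; at 5: 2·5 + 1 = 11; next = 10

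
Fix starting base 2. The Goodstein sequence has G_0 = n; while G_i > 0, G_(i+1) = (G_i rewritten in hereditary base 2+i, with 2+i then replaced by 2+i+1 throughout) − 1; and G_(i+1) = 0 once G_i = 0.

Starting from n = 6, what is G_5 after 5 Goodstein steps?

98039

6 —HB2→ 2^2 + 2 —bump→ 3^3 + 3 = 30 —(−1)→ 29
29 —HB3→ 3^3 + 2 —bump→ 4^4 + 2 = 258 —(−1)→ 257
257 —HB4→ 4^4 + 1 —bump→ 5^5 + 1 = 3126 —(−1)→ 3125
3125 —HB5→ 5^5 —bump→ 6^6 = 46656 —(−1)→ 46655
46655 —HB6→ 5·6^5 + 5·6^4 + 5·6^3 + 5·6^2 + 5·6 + 5 —bump→ 5·7^5 + 5·7^4 + 5·7^3 + 5·7^2 + 5·7 + 5 = 98040 —(−1)→ 98039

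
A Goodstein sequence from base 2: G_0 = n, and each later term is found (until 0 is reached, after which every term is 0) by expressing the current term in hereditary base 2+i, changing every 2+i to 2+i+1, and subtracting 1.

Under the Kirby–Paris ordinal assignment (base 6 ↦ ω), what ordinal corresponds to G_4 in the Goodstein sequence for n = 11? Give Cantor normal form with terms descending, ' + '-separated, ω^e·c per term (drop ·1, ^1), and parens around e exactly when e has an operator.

base 2: 11 = 2^(2 + 1) + 2 + 1; at 3: 3^(3 + 1) + 3 + 1 = 85; next = 84
base 3: 84 = 3^(3 + 1) + 3; at 4: 4^(4 + 1) + 4 = 1028; next = 1027
base 4: 1027 = 4^(4 + 1) + 3; at 5: 5^(5 + 1) + 3 = 15628; next = 15627
base 5: 15627 = 5^(5 + 1) + 2; at 6: 6^(6 + 1) + 2 = 279938; next = 279937
base 6: 279937 = 6^(6 + 1) + 1; at 7: 7^(7 + 1) + 1 = 5764802; next = 5764801

ω^(ω + 1) + 1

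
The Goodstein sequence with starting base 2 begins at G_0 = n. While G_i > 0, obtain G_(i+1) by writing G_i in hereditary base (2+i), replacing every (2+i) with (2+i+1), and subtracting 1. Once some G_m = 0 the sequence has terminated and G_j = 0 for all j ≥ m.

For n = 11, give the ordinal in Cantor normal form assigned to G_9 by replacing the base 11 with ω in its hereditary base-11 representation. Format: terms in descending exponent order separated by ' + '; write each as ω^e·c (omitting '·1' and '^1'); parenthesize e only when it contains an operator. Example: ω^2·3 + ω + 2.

(0) 11|_2 = 2^(2 + 1) + 2 + 1 ↦ 3^(3 + 1) + 3 + 1|_3 = 85 ⇒ 84
(1) 84|_3 = 3^(3 + 1) + 3 ↦ 4^(4 + 1) + 4|_4 = 1028 ⇒ 1027
(2) 1027|_4 = 4^(4 + 1) + 3 ↦ 5^(5 + 1) + 3|_5 = 15628 ⇒ 15627
(3) 15627|_5 = 5^(5 + 1) + 2 ↦ 6^(6 + 1) + 2|_6 = 279938 ⇒ 279937
(4) 279937|_6 = 6^(6 + 1) + 1 ↦ 7^(7 + 1) + 1|_7 = 5764802 ⇒ 5764801
(5) 5764801|_7 = 7^(7 + 1) ↦ 8^(8 + 1)|_8 = 134217728 ⇒ 134217727
(6) 134217727|_8 = 7·8^8 + 7·8^7 + 7·8^6 + 7·8^5 + 7·8^4 + 7·8^3 + 7·8^2 + 7·8 + 7 ↦ 7·9^9 + 7·9^7 + 7·9^6 + 7·9^5 + 7·9^4 + 7·9^3 + 7·9^2 + 7·9 + 7|_9 = 2749609303 ⇒ 2749609302
(7) 2749609302|_9 = 7·9^9 + 7·9^7 + 7·9^6 + 7·9^5 + 7·9^4 + 7·9^3 + 7·9^2 + 7·9 + 6 ↦ 7·10^10 + 7·10^7 + 7·10^6 + 7·10^5 + 7·10^4 + 7·10^3 + 7·10^2 + 7·10 + 6|_10 = 70077777776 ⇒ 70077777775
(8) 70077777775|_10 = 7·10^10 + 7·10^7 + 7·10^6 + 7·10^5 + 7·10^4 + 7·10^3 + 7·10^2 + 7·10 + 5 ↦ 7·11^11 + 7·11^7 + 7·11^6 + 7·11^5 + 7·11^4 + 7·11^3 + 7·11^2 + 7·11 + 5|_11 = 1997331745491 ⇒ 1997331745490

ω^ω·7 + ω^7·7 + ω^6·7 + ω^5·7 + ω^4·7 + ω^3·7 + ω^2·7 + ω·7 + 4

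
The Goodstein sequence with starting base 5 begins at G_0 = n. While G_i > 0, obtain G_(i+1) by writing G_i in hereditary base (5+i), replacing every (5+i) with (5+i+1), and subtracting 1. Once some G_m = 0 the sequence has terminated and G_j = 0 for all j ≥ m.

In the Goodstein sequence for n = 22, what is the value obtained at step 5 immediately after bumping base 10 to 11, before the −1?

38

i=0: 22 = 4·5 + 2 (b=5); 5→6: 4·6 + 2 = 26; 26−1 = 25
i=1: 25 = 4·6 + 1 (b=6); 6→7: 4·7 + 1 = 29; 29−1 = 28
i=2: 28 = 4·7 (b=7); 7→8: 4·8 = 32; 32−1 = 31
i=3: 31 = 3·8 + 7 (b=8); 8→9: 3·9 + 7 = 34; 34−1 = 33
i=4: 33 = 3·9 + 6 (b=9); 9→10: 3·10 + 6 = 36; 36−1 = 35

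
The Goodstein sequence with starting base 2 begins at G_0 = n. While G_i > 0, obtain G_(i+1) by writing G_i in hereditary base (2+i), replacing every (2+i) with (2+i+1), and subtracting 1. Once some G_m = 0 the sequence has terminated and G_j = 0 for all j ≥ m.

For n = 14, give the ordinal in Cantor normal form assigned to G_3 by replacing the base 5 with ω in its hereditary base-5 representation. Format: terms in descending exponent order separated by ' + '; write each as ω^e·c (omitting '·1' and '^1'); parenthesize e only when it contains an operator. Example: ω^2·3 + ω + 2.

ω^(ω + 1) + ω^ω

G_0=14  [base 2] 2^(2 + 1) + 2^2 + 2  →[2↦3]→  3^(3 + 1) + 3^3 + 3 = 111  −1 ⇒ G_1=110
G_1=110  [base 3] 3^(3 + 1) + 3^3 + 2  →[3↦4]→  4^(4 + 1) + 4^4 + 2 = 1282  −1 ⇒ G_2=1281
G_2=1281  [base 4] 4^(4 + 1) + 4^4 + 1  →[4↦5]→  5^(5 + 1) + 5^5 + 1 = 18751  −1 ⇒ G_3=18750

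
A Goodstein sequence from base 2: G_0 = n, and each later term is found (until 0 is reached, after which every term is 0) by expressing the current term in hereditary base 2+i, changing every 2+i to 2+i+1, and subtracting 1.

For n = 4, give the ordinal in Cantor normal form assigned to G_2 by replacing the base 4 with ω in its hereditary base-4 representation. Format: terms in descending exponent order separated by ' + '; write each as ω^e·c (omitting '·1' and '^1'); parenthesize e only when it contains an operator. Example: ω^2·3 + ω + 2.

ω^2·2 + ω·2 + 1

base 2: 4 = 2^2; at 3: 3^3 = 27; next = 26
base 3: 26 = 2·3^2 + 2·3 + 2; at 4: 2·4^2 + 2·4 + 2 = 42; next = 41
base 4: 41 = 2·4^2 + 2·4 + 1; at 5: 2·5^2 + 2·5 + 1 = 61; next = 60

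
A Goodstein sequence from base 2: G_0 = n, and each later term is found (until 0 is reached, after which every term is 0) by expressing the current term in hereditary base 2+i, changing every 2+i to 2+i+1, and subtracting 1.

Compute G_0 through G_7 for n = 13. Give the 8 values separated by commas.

13, 108, 1279, 16092, 280711, 5765998, 134219479, 3486786855

i=0: 13 = 2^(2 + 1) + 2^2 + 1 (b=2); 2→3: 3^(3 + 1) + 3^3 + 1 = 109; 109−1 = 108
i=1: 108 = 3^(3 + 1) + 3^3 (b=3); 3→4: 4^(4 + 1) + 4^4 = 1280; 1280−1 = 1279
i=2: 1279 = 4^(4 + 1) + 3·4^3 + 3·4^2 + 3·4 + 3 (b=4); 4→5: 5^(5 + 1) + 3·5^3 + 3·5^2 + 3·5 + 3 = 16093; 16093−1 = 16092
i=3: 16092 = 5^(5 + 1) + 3·5^3 + 3·5^2 + 3·5 + 2 (b=5); 5→6: 6^(6 + 1) + 3·6^3 + 3·6^2 + 3·6 + 2 = 280712; 280712−1 = 280711
i=4: 280711 = 6^(6 + 1) + 3·6^3 + 3·6^2 + 3·6 + 1 (b=6); 6→7: 7^(7 + 1) + 3·7^3 + 3·7^2 + 3·7 + 1 = 5765999; 5765999−1 = 5765998
i=5: 5765998 = 7^(7 + 1) + 3·7^3 + 3·7^2 + 3·7 (b=7); 7→8: 8^(8 + 1) + 3·8^3 + 3·8^2 + 3·8 = 134219480; 134219480−1 = 134219479
i=6: 134219479 = 8^(8 + 1) + 3·8^3 + 3·8^2 + 2·8 + 7 (b=8); 8→9: 9^(9 + 1) + 3·9^3 + 3·9^2 + 2·9 + 7 = 3486786856; 3486786856−1 = 3486786855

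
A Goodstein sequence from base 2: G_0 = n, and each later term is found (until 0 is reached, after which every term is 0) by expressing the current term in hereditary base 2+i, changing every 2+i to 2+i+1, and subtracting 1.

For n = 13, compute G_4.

280711

base 2: 13 = 2^(2 + 1) + 2^2 + 1; at 3: 3^(3 + 1) + 3^3 + 1 = 109; next = 108
base 3: 108 = 3^(3 + 1) + 3^3; at 4: 4^(4 + 1) + 4^4 = 1280; next = 1279
base 4: 1279 = 4^(4 + 1) + 3·4^3 + 3·4^2 + 3·4 + 3; at 5: 5^(5 + 1) + 3·5^3 + 3·5^2 + 3·5 + 3 = 16093; next = 16092
base 5: 16092 = 5^(5 + 1) + 3·5^3 + 3·5^2 + 3·5 + 2; at 6: 6^(6 + 1) + 3·6^3 + 3·6^2 + 3·6 + 2 = 280712; next = 280711
base 6: 280711 = 6^(6 + 1) + 3·6^3 + 3·6^2 + 3·6 + 1; at 7: 7^(7 + 1) + 3·7^3 + 3·7^2 + 3·7 + 1 = 5765999; next = 5765998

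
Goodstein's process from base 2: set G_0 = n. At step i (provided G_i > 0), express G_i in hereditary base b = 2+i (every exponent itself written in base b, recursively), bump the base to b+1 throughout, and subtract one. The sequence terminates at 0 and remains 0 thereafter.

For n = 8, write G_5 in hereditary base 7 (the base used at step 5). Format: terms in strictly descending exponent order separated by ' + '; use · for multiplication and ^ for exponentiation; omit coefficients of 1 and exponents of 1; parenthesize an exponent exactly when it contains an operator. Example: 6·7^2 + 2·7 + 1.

G_0=8  [base 2] 2^(2 + 1)  →[2↦3]→  3^(3 + 1) = 81  −1 ⇒ G_1=80
G_1=80  [base 3] 2·3^3 + 2·3^2 + 2·3 + 2  →[3↦4]→  2·4^4 + 2·4^2 + 2·4 + 2 = 554  −1 ⇒ G_2=553
G_2=553  [base 4] 2·4^4 + 2·4^2 + 2·4 + 1  →[4↦5]→  2·5^5 + 2·5^2 + 2·5 + 1 = 6311  −1 ⇒ G_3=6310
G_3=6310  [base 5] 2·5^5 + 2·5^2 + 2·5  →[5↦6]→  2·6^6 + 2·6^2 + 2·6 = 93396  −1 ⇒ G_4=93395
G_4=93395  [base 6] 2·6^6 + 2·6^2 + 6 + 5  →[6↦7]→  2·7^7 + 2·7^2 + 7 + 5 = 1647196  −1 ⇒ G_5=1647195

2·7^7 + 2·7^2 + 7 + 4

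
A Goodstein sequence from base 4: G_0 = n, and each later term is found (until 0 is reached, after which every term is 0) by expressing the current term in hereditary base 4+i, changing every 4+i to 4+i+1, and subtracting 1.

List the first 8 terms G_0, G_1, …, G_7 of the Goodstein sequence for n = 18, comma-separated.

18, 26, 36, 48, 53, 58, 63, 68

18 —HB4→ 4^2 + 2 —bump→ 5^2 + 2 = 27 —(−1)→ 26
26 —HB5→ 5^2 + 1 —bump→ 6^2 + 1 = 37 —(−1)→ 36
36 —HB6→ 6^2 —bump→ 7^2 = 49 —(−1)→ 48
48 —HB7→ 6·7 + 6 —bump→ 6·8 + 6 = 54 —(−1)→ 53
53 —HB8→ 6·8 + 5 —bump→ 6·9 + 5 = 59 —(−1)→ 58
58 —HB9→ 6·9 + 4 —bump→ 6·10 + 4 = 64 —(−1)→ 63
63 —HB10→ 6·10 + 3 —bump→ 6·11 + 3 = 69 —(−1)→ 68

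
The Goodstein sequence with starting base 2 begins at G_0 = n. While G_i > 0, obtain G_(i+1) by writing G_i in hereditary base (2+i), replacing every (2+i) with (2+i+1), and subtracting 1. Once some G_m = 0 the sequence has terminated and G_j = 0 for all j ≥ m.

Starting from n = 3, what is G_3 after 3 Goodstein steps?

2

(0) 3|_2 = 2 + 1 ↦ 3 + 1|_3 = 4 ⇒ 3
(1) 3|_3 = 3 ↦ 4|_4 = 4 ⇒ 3
(2) 3|_4 = 3 ↦ 3|_5 = 3 ⇒ 2
(3) 2|_5 = 2 ↦ 2|_6 = 2 ⇒ 1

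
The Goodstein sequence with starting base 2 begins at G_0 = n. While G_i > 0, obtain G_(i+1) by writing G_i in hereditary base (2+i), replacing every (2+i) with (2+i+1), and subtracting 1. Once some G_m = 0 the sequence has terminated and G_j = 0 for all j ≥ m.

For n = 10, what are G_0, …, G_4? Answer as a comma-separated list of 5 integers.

(0) 10|_2 = 2^(2 + 1) + 2 ↦ 3^(3 + 1) + 3|_3 = 84 ⇒ 83
(1) 83|_3 = 3^(3 + 1) + 2 ↦ 4^(4 + 1) + 2|_4 = 1026 ⇒ 1025
(2) 1025|_4 = 4^(4 + 1) + 1 ↦ 5^(5 + 1) + 1|_5 = 15626 ⇒ 15625
(3) 15625|_5 = 5^(5 + 1) ↦ 6^(6 + 1)|_6 = 279936 ⇒ 279935

10, 83, 1025, 15625, 279935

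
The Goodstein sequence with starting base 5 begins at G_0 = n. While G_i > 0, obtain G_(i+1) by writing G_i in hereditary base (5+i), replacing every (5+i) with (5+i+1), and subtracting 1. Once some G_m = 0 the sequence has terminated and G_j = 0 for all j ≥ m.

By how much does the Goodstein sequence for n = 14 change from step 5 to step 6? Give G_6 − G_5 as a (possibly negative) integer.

base 5: 14 = 2·5 + 4; at 6: 2·6 + 4 = 16; next = 15
base 6: 15 = 2·6 + 3; at 7: 2·7 + 3 = 17; next = 16
base 7: 16 = 2·7 + 2; at 8: 2·8 + 2 = 18; next = 17
base 8: 17 = 2·8 + 1; at 9: 2·9 + 1 = 19; next = 18
base 9: 18 = 2·9; at 10: 2·10 = 20; next = 19
base 10: 19 = 10 + 9; at 11: 11 + 9 = 20; next = 19

0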